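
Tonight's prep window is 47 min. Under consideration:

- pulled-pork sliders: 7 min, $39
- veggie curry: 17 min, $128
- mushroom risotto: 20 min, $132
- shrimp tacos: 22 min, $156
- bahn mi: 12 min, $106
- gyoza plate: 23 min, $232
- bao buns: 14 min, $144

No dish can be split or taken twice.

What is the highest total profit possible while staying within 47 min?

Pulled-pork sliders + gyoza plate + bao buns uses 44 of the 47 min and totals 415.
The closest alternative, pulled-pork sliders + veggie curry + gyoza plate, reaches only 399.

415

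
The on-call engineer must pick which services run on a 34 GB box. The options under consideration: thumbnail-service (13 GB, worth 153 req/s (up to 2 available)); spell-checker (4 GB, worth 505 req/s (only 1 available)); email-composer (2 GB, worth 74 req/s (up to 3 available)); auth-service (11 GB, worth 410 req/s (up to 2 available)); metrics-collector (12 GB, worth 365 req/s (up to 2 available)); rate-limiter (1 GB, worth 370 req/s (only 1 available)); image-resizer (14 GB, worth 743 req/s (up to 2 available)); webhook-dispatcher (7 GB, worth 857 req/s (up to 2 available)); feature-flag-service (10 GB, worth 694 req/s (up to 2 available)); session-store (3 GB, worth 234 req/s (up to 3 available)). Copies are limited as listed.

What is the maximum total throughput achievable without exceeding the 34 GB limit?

3591

Ranking by ratio (throughput/GB): rate-limiter 370.00, spell-checker 126.25, webhook-dispatcher 122.43, session-store 78.00.
Taking the top-ratio services first gives spell-checker + 3×email-composer + rate-limiter + 2×webhook-dispatcher + 3×session-store for 3513 (34 GB).
Dropping 2×email-composer and 2×session-store frees 10 GB; slotting in feature-flag-service (10 GB) lifts the total to 3591 at 34 GB.
No other feasible combination exceeds 3591.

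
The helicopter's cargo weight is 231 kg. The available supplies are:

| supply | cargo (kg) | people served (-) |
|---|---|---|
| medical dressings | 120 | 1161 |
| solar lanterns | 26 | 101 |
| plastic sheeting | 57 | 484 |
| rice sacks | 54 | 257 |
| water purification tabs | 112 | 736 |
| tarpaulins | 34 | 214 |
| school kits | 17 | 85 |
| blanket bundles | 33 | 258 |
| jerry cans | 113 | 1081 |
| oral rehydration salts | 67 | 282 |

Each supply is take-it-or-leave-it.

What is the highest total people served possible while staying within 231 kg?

1988

The ratio ordering already packs tightly: medical dressings + plastic sheeting + school kits + blanket bundles, 227 kg, 1988.
Nothing else within 231 kg beats 1988.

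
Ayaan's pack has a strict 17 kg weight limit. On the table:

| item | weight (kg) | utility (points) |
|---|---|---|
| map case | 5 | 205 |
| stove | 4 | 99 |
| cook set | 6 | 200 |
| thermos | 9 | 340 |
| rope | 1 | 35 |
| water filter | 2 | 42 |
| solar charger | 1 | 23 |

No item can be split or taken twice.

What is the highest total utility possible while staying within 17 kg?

The ratio heuristic lands on map case + thermos + rope + solar charger (603) but leaves 1 kg idle.
The 1 kg tied up in solar charger is better spent on water filter — total rises to 622 (17 kg).
Runner-up map case + thermos + water filter + solar charger tops out at 610.

622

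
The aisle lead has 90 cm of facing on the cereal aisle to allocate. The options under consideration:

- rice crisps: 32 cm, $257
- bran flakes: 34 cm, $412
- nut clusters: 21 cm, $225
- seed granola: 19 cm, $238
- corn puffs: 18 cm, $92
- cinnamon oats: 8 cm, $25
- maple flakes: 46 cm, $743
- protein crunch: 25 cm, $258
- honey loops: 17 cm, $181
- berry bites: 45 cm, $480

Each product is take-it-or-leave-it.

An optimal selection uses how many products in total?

3

Optimal total is 1239.
seed granola + maple flakes + protein crunch hits 1239 at 90 cm.
Any selection reaching 1239 contains exactly 3 products.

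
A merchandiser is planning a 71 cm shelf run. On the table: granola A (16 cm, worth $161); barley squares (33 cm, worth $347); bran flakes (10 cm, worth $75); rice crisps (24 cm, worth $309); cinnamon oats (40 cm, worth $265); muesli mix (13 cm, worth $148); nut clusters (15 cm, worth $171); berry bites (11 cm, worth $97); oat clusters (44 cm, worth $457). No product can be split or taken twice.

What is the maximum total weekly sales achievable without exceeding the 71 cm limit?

The ratio heuristic lands on granola A + rice crisps + muesli mix + nut clusters (789) but leaves 3 cm idle.
The 31 cm tied up in granola A and nut clusters is better spent on barley squares — total rises to 804 (70 cm).
No other feasible combination exceeds 804.

804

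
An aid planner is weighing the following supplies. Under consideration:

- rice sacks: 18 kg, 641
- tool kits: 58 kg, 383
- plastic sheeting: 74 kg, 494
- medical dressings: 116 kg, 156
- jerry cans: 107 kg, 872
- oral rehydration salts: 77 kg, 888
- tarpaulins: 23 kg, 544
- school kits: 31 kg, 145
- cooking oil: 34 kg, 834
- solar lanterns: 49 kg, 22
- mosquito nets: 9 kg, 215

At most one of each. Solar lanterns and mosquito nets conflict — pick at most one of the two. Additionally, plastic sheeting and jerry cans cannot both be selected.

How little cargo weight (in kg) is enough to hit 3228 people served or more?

Need the lightest bundle worth ≥ 3228.
rice sacks + oral rehydration salts + tarpaulins + school kits + cooking oil + mosquito nets: 3267 people served at 192 kg.
Below 192 kg the best achievable stays under 3228.

192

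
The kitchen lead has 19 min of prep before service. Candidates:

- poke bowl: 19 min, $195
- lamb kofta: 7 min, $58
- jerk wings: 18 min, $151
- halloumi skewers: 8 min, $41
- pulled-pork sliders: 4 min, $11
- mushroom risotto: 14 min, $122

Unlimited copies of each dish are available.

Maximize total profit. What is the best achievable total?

Density check — poke bowl 10.26, mushroom risotto 8.71, jerk wings 8.39, lamb kofta 8.29 are the best per min.
Poke bowl uses 19 of the 19 min and totals 195.

195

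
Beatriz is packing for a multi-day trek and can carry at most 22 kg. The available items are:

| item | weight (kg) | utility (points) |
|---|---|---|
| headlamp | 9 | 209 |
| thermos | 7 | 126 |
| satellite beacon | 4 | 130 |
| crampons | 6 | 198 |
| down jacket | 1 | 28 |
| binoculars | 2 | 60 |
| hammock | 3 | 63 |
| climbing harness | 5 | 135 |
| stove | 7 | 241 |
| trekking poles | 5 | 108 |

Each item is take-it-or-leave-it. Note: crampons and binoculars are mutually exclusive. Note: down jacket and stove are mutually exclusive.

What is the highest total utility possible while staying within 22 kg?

Taking satellite beacon + crampons + climbing harness + stove: 22 kg used, 704 in utility.
The closest alternative, satellite beacon + crampons + stove + trekking poles, reaches only 677.

704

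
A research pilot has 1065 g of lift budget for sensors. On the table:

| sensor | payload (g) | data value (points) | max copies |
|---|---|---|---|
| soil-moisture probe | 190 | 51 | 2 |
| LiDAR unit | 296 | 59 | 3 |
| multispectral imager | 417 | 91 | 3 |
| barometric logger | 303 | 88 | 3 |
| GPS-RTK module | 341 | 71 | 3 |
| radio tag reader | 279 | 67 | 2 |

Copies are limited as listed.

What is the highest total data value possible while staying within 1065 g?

By data value per g: barometric logger 0.29, soil-moisture probe 0.27, radio tag reader 0.24 lead.
Greedy by ratio would take 3×barometric logger: 909 g used, total 264.
Replace barometric logger with 2×soil-moisture probe: the trade gains 14 net, giving 278 at 986 g.
No other feasible combination exceeds 278.

278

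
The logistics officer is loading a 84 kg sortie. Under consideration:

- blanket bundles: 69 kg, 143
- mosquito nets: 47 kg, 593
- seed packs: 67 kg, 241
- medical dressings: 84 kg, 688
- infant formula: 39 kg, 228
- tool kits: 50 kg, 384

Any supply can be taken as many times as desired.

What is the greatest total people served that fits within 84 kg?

Greedy by ratio would take mosquito nets: 47 kg used, total 593.
Dropping mosquito nets frees 47 kg; slotting in medical dressings (84 kg) lifts the total to 688 at 84 kg.

688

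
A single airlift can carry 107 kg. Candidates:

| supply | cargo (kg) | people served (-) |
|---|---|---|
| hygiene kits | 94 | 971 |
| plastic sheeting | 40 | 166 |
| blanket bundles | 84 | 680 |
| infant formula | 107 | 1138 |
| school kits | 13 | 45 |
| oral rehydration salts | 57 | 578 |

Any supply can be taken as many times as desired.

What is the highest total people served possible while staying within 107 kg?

Taking infant formula: 107 kg used, 1138 in people served.

1138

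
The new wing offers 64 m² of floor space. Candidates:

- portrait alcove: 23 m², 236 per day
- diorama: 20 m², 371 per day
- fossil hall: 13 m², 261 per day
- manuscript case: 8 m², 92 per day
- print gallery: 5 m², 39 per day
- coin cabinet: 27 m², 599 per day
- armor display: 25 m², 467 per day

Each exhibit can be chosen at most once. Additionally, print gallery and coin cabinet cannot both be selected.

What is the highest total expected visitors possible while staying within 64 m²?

Diorama + fossil hall + coin cabinet uses 60 of the 64 m² and totals 1231.

1231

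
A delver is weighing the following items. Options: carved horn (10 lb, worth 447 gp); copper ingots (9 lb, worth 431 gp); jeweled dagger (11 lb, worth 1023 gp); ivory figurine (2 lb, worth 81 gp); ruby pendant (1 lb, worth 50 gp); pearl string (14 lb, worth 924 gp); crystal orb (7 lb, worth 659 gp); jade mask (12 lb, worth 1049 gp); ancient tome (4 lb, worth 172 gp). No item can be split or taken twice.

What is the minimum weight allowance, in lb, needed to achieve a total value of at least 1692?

Need the lightest bundle worth ≥ 1692.
jeweled dagger + ruby pendant + crystal orb: 1732 value at 19 lb.
No combination under 19 lb hits 1692.

19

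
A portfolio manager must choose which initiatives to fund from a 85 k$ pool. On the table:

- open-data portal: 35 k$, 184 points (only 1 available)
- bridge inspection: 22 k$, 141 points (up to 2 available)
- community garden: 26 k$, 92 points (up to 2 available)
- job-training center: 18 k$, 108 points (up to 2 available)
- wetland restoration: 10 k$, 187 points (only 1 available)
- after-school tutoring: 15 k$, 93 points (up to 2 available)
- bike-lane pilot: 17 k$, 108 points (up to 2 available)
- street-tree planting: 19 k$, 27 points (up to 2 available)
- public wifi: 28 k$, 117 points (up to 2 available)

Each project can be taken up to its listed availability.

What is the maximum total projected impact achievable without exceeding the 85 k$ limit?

655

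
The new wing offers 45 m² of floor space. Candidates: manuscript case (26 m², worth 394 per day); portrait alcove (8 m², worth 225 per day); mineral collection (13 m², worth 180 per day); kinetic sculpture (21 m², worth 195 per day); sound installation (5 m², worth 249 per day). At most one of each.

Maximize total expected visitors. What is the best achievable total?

868

The ratio ordering already packs tightly: manuscript case + portrait alcove + sound installation, 39 m², 868.
Nothing else within 45 m² beats 868.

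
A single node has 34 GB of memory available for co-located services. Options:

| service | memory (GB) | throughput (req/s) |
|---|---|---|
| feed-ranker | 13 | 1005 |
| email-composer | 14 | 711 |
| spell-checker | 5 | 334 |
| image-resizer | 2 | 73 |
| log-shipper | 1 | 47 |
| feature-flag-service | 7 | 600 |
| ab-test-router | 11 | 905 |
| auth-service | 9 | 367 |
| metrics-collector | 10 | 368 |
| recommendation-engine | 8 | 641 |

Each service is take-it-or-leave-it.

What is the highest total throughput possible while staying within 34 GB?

Ranking by ratio (throughput/GB): feature-flag-service 85.71, ab-test-router 82.27, recommendation-engine 80.12.
Greedy by ratio would take spell-checker + image-resizer + log-shipper + feature-flag-service + ab-test-router + recommendation-engine: 34 GB used, total 2600.
The 13 GB tied up in spell-checker and recommendation-engine is better spent on feed-ranker — total rises to 2630 (34 GB).
Runner-up feed-ranker + spell-checker + log-shipper + feature-flag-service + recommendation-engine tops out at 2627.

2630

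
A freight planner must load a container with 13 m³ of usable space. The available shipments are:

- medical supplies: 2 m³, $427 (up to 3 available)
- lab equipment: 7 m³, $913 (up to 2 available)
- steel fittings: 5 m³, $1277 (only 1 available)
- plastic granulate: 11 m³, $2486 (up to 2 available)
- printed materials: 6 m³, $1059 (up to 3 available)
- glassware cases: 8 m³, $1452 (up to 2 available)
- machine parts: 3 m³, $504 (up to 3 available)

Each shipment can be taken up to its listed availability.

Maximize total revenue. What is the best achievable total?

2913

A density-first pass picks 3×medical supplies + steel fittings — 2558 at 11 m³.
Dropping 2×medical supplies and steel fittings frees 9 m³; slotting in plastic granulate (11 m³) lifts the total to 2913 at 13 m³.
Nothing else within 13 m³ beats 2913.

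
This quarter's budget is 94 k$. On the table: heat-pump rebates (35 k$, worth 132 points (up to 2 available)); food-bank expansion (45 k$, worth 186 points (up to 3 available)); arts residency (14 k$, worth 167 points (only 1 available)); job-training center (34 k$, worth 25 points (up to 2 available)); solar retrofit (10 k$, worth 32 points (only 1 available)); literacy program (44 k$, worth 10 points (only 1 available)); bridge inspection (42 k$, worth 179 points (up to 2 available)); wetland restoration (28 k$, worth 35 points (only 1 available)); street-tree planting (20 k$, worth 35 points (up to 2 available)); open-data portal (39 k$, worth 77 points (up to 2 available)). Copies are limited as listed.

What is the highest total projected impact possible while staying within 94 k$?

Greedy by ratio would take heat-pump rebates + arts residency + bridge inspection: 91 k$ used, total 478.
Dropping bridge inspection frees 42 k$; slotting in food-bank expansion (45 k$) lifts the total to 485 at 94 k$.

485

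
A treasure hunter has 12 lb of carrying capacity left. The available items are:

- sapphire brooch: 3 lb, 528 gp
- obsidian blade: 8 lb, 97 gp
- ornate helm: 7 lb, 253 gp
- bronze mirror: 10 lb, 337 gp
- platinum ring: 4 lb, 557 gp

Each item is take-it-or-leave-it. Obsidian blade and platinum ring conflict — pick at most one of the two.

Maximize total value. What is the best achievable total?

1085

The ratio ordering already packs tightly: sapphire brooch + platinum ring, 7 lb, 1085.
An exhaustive check of the 32 subsets confirms 1085.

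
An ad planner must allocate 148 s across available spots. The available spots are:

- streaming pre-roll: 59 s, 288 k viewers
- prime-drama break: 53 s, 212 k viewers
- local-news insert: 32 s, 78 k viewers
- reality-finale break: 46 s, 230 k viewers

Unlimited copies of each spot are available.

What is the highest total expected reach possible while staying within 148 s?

Density check — reality-finale break 5.00, streaming pre-roll 4.88, prime-drama break 4.00, local-news insert 2.44 are the best per s.
Best packing: 3×reality-finale break — 138 s, 690 total.
No other feasible combination exceeds 690.

690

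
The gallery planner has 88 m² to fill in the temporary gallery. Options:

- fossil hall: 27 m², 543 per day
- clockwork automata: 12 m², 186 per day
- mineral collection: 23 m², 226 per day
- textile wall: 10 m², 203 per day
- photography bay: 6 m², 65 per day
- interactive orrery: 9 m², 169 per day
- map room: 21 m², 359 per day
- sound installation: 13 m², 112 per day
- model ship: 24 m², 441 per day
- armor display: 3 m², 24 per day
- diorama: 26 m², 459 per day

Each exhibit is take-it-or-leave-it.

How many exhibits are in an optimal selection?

4

Optimal total is 1646.
For example fossil hall + textile wall + model ship + diorama achieves it, using 87 m².
All optima have 4 exhibits.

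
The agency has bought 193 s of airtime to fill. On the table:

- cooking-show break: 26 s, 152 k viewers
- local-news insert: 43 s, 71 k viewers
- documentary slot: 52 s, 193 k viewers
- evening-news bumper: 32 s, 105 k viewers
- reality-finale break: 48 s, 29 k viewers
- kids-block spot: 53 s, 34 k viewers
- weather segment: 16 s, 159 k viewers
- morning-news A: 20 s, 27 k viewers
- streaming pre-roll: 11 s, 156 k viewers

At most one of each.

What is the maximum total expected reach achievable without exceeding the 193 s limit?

836

Taking cooking-show break + local-news insert + documentary slot + evening-news bumper + weather segment + streaming pre-roll: 180 s used, 836 in expected reach.
Runner-up cooking-show break + documentary slot + evening-news bumper + kids-block spot + weather segment + streaming pre-roll tops out at 799.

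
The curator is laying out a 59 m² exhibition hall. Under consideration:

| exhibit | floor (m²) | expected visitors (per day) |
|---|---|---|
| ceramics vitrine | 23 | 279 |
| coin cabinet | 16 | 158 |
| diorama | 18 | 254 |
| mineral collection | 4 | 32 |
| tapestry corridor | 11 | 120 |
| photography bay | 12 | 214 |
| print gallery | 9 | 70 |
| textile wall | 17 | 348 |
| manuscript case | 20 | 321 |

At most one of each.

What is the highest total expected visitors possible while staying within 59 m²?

A density-first pass picks mineral collection + photography bay + textile wall + manuscript case — 915 at 53 m².
The 12 m² tied up in photography bay is better spent on diorama — total rises to 955 (59 m²).
Nothing else within 59 m² beats 955.

955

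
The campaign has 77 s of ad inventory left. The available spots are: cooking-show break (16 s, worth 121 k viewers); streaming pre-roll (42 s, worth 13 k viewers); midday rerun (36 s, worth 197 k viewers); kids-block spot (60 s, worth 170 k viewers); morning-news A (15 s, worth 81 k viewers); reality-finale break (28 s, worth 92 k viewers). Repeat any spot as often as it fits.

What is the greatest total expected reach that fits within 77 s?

485

By expected reach per s: cooking-show break 7.56, midday rerun 5.47, morning-news A 5.40 lead.
A density-first pass picks 4×cooking-show break — 484 at 64 s.
Replace 2×cooking-show break with 3×morning-news A: the trade gains 1 net, giving 485 at 77 s.
No other feasible combination exceeds 485.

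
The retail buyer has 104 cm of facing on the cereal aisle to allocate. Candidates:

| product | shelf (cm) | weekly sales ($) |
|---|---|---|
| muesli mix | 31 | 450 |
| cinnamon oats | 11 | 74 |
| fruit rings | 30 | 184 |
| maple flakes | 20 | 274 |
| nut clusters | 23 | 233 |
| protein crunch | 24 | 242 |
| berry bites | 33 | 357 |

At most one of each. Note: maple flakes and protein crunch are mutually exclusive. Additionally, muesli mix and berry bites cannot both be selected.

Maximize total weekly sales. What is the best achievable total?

1141

Ranking by ratio (weekly sales/cm): muesli mix 14.52, maple flakes 13.70, berry bites 10.82.
Taking muesli mix + fruit rings + maple flakes + nut clusters: 104 cm used, 1141 in weekly sales.
Next best is muesli mix + cinnamon oats + maple flakes + nut clusters at 1031 (85 cm) — short by 110.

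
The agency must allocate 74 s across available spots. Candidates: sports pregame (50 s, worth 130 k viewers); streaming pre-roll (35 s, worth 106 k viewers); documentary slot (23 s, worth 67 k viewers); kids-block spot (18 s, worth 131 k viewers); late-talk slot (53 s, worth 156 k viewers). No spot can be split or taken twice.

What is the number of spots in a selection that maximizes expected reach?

Optimal total is 287.
kids-block spot + late-talk slot hits 287 at 71 s.
Any selection reaching 287 contains exactly 2 spots.

2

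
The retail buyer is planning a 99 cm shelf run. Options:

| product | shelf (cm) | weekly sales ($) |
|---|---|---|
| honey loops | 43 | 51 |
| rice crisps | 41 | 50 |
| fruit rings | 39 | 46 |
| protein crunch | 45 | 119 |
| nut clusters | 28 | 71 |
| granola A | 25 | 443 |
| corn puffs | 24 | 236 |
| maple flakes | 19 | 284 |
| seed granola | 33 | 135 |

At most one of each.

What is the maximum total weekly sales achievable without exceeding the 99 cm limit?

1034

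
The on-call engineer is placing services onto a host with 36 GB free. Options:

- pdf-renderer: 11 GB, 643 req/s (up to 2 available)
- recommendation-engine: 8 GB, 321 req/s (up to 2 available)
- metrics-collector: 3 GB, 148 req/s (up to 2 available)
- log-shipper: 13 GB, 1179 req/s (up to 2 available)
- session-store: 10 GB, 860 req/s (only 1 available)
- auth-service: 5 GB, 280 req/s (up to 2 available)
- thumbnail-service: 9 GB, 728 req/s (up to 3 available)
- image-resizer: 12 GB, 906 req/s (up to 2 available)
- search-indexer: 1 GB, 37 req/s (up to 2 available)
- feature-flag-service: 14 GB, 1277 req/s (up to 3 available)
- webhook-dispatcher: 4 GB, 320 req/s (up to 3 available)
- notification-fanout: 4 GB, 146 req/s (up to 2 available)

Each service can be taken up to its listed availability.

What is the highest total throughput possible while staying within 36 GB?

A density-first pass picks 2×feature-flag-service + 2×webhook-dispatcher — 3194 at 36 GB.
Replace 2×feature-flag-service and 2×webhook-dispatcher with 2×log-shipper + session-store: the trade gains 24 net, giving 3218 at 36 GB.
That's the maximum — no swap from here does better than 3218.

3218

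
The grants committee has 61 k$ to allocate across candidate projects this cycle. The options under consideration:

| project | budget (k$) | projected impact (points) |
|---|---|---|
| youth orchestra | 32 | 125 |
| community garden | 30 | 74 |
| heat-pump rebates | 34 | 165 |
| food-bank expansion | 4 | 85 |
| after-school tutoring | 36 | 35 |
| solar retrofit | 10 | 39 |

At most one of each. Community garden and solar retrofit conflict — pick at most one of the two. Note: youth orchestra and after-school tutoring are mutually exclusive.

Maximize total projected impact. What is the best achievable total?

289

Heat-pump rebates + food-bank expansion + solar retrofit uses 48 of the 61 k$ and totals 289.
Next best is heat-pump rebates + food-bank expansion at 250 (38 k$) — short by 39.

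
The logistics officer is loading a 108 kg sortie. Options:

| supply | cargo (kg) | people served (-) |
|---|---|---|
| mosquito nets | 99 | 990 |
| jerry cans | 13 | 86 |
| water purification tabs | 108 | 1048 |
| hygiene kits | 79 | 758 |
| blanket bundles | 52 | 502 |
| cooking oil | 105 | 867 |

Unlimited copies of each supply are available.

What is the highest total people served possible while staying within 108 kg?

A density-first pass picks mosquito nets — 990 at 99 kg.
Dropping mosquito nets frees 99 kg; slotting in water purification tabs (108 kg) lifts the total to 1048 at 108 kg.
No other feasible combination exceeds 1048.

1048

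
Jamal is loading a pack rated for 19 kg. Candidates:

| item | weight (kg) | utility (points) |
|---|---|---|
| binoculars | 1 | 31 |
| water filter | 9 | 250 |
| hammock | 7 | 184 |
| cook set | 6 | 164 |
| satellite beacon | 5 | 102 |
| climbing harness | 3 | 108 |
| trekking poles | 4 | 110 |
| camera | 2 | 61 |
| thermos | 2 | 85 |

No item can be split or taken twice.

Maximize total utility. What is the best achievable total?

584

The ratio heuristic lands on binoculars + water filter + climbing harness + camera + thermos (535) but leaves 2 kg idle.
The 2 kg tied up in camera is better spent on trekking poles — total rises to 584 (19 kg).
The closest alternative, binoculars + hammock + climbing harness + trekking poles + camera + thermos, reaches only 579.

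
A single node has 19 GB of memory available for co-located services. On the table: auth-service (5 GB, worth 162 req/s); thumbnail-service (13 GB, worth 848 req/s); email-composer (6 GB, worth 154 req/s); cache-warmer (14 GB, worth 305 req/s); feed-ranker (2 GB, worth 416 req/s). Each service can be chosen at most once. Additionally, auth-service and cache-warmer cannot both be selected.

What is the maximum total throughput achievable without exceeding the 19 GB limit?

By throughput per GB: feed-ranker 208.00, thumbnail-service 65.23, auth-service 32.40, email-composer 25.67 lead.
Taking thumbnail-service + feed-ranker: 15 GB used, 1264 in throughput.
Nothing else feasible within 19 GB beats 1264.

1264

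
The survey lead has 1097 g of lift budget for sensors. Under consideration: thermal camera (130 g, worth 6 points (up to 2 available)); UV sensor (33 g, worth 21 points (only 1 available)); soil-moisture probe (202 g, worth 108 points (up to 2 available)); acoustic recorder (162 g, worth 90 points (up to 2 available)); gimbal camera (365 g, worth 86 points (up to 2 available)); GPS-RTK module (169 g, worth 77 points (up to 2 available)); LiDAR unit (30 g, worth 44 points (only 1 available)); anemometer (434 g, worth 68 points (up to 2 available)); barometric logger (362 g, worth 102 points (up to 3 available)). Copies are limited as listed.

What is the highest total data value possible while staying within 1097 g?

A density-first pass picks thermal camera + UV sensor + 2×soil-moisture probe + 2×acoustic recorder + GPS-RTK module + LiDAR unit — 544 at 1090 g.
The 163 g tied up in thermal camera and UV sensor is better spent on GPS-RTK module — total rises to 594 (1096 g).
Every other selection either busts 1097 g or exceeds an availability limit or fails to beat 594.

594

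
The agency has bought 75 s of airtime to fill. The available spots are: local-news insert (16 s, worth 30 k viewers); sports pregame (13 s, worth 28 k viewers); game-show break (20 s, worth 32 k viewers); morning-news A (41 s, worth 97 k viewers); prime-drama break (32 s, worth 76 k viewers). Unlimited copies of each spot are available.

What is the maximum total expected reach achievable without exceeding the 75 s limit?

173

Filling by ratio: 2×prime-drama break for 152, with 11 s left unused.
Dropping prime-drama break frees 32 s; slotting in morning-news A (41 s) lifts the total to 173 at 73 s.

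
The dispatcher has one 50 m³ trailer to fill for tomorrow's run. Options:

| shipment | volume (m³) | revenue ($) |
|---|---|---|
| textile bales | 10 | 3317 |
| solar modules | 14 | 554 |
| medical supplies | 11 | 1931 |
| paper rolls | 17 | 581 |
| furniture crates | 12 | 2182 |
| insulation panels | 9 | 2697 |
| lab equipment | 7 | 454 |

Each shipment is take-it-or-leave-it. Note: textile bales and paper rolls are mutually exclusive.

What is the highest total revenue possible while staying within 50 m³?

10581

The ratio ordering already packs tightly: textile bales + medical supplies + furniture crates + insulation panels + lab equipment, 49 m³, 10581.
No other feasible combination exceeds 10581.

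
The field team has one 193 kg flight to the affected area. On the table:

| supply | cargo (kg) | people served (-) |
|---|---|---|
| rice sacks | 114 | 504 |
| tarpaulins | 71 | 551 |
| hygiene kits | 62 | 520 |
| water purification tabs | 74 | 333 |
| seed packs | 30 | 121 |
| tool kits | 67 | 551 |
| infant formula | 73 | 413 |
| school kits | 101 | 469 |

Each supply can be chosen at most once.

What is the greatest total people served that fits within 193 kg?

Greedy by ratio would take hygiene kits + seed packs + tool kits: 159 kg used, total 1192.
Dropping hygiene kits frees 62 kg; slotting in tarpaulins (71 kg) lifts the total to 1223 at 168 kg.
Every other selection either busts 193 kg or fails to beat 1223.

1223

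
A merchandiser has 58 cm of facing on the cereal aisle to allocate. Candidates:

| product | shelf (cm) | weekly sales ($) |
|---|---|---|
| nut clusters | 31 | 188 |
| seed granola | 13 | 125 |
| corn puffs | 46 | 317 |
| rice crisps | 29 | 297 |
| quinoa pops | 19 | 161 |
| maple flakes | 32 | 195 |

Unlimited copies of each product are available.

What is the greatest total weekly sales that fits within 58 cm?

594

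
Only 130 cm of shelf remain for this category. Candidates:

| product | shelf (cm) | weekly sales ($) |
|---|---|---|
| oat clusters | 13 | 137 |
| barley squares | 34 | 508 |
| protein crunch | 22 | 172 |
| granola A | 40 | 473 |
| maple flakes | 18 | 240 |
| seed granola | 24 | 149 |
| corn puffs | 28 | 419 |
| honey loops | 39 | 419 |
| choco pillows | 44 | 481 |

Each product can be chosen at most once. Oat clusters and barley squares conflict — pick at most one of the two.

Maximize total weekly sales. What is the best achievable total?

1648

Filling by ratio: barley squares + granola A + maple flakes + corn puffs for 1640, with 10 cm left unused.
The 40 cm tied up in granola A is better spent on choco pillows — total rises to 1648 (124 cm).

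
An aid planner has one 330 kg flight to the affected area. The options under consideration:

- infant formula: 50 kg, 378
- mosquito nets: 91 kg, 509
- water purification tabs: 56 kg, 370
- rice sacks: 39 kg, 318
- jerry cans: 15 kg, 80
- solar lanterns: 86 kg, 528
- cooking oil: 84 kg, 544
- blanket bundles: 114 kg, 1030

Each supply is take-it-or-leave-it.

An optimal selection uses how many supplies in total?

The maximum people served within 330 kg is 2420.
For example rice sacks + solar lanterns + cooking oil + blanket bundles achieves it, using 323 kg.
Any selection reaching 2420 contains exactly 4 supplies.

4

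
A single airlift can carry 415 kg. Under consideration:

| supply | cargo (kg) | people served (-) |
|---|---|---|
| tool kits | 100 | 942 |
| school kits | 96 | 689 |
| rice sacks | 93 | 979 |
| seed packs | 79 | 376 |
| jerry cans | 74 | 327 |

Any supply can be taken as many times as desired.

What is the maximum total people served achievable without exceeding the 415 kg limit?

3916

The ratio ordering already packs tightly: 4×rice sacks, 372 kg, 3916.
Every other selection either busts 415 kg or fails to beat 3916.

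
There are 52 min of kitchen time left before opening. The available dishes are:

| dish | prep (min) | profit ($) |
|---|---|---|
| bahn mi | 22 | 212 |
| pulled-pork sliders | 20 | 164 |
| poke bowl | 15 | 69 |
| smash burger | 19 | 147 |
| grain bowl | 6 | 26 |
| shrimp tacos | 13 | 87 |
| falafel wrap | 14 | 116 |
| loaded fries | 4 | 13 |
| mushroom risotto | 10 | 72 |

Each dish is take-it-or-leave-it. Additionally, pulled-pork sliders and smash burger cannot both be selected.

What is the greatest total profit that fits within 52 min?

Taking the top-ratio dishes first gives bahn mi + grain bowl + falafel wrap + mushroom risotto for 426 (52 min).
The 20 min tied up in grain bowl and falafel wrap is better spent on pulled-pork sliders — total rises to 448 (52 min).

448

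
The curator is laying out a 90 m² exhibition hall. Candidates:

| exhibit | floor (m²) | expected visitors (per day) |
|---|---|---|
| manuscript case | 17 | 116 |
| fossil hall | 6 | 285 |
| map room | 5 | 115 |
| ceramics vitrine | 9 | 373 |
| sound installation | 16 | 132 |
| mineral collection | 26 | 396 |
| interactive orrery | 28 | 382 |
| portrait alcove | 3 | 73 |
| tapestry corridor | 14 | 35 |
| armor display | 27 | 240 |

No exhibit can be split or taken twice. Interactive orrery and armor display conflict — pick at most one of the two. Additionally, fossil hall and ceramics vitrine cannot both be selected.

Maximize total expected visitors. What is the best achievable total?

1471

Map room + ceramics vitrine + sound installation + mineral collection + interactive orrery + portrait alcove uses 87 of the 90 m² and totals 1471.
No other feasible combination exceeds 1471.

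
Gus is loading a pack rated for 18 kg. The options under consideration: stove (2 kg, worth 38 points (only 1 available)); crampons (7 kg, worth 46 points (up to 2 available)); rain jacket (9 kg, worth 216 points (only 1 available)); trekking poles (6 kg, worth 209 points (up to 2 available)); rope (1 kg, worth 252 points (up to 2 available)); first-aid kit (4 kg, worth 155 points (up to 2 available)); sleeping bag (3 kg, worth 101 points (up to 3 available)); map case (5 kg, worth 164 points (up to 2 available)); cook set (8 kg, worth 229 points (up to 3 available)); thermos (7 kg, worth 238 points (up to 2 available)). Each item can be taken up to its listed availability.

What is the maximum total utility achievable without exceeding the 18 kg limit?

1079

Greedy by ratio would take stove + trekking poles + 2×rope + 2×first-aid kit: 18 kg used, total 1061.
The 8 kg tied up in stove and trekking poles is better spent on sleeping bag + map case — total rises to 1079 (18 kg).
No other feasible combination exceeds 1079.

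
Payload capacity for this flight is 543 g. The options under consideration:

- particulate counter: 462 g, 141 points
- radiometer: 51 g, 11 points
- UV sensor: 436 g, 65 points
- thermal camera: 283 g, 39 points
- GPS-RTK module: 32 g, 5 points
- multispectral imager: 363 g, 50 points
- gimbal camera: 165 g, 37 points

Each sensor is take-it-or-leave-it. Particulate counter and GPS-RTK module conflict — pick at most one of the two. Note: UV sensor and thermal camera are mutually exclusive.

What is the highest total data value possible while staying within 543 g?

152

The ratio ordering already packs tightly: particulate counter + radiometer, 513 g, 152.
Every other selection either busts 543 g or breaks a pairing rule or fails to beat 152.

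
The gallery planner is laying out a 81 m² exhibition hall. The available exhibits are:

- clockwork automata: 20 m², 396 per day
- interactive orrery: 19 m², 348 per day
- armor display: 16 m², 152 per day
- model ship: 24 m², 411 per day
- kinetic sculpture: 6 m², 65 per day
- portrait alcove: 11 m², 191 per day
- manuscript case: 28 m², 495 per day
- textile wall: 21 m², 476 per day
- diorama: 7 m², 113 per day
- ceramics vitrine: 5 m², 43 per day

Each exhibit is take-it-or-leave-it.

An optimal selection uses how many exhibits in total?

4

The maximum expected visitors within 81 m² is 1558.
clockwork automata + portrait alcove + manuscript case + textile wall hits 1558 at 80 m².
Any selection reaching 1558 contains exactly 4 exhibits.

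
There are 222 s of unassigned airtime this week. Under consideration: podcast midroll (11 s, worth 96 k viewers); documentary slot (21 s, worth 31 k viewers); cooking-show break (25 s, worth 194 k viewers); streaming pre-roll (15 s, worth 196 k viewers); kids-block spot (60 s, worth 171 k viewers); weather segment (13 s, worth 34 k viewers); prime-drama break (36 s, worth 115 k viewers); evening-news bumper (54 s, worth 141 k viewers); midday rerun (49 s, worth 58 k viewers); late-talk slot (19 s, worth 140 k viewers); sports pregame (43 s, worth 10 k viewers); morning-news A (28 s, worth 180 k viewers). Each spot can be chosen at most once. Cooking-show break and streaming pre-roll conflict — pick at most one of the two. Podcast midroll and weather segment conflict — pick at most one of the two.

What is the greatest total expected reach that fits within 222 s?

Best packing: podcast midroll + streaming pre-roll + kids-block spot + prime-drama break + midday rerun + late-talk slot + morning-news A — 218 s, 956 total.
Runner-up podcast midroll + documentary slot + streaming pre-roll + kids-block spot + evening-news bumper + late-talk slot + morning-news A tops out at 955.

956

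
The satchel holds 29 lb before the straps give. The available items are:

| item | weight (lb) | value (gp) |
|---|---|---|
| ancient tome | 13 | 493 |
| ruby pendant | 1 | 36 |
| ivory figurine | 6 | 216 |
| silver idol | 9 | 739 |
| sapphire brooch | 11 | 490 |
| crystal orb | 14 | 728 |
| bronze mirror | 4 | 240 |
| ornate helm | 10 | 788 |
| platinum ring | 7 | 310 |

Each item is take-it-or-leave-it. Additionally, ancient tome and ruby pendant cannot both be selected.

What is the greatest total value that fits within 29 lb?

Greedy by ratio would take ruby pendant + silver idol + bronze mirror + ornate helm: 24 lb used, total 1803.
Replace ruby pendant with ivory figurine: the trade gains 180 net, giving 1983 at 29 lb.

1983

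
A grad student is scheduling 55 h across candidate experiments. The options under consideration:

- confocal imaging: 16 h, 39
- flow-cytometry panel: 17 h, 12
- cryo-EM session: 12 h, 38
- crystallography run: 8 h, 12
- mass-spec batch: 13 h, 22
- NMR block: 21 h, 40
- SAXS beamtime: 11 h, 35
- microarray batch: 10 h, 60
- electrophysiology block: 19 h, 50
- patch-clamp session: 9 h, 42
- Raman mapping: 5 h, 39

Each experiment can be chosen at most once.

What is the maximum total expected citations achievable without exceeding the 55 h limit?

Density check — Raman mapping 7.80, microarray batch 6.00, patch-clamp session 4.67 are the best per h.
A density-first pass picks cryo-EM session + crystallography run + SAXS beamtime + microarray batch + patch-clamp session + Raman mapping — 226 at 55 h.
The 19 h tied up in crystallography run and SAXS beamtime is better spent on electrophysiology block — total rises to 229 (55 h).
An exhaustive check of the 2048 subsets confirms 229.

229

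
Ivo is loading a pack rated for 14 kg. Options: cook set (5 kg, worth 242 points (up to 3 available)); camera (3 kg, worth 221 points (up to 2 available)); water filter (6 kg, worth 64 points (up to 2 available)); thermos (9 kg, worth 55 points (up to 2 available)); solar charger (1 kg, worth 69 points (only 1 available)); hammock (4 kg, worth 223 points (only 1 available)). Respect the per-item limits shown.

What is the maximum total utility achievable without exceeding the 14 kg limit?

774

The ratio heuristic lands on 2×camera + solar charger + hammock (734) but leaves 3 kg idle.
The 7 kg tied up in camera and hammock is better spent on 2×cook set — total rises to 774 (14 kg).
Every other selection either busts 14 kg or exceeds an availability limit or fails to beat 774.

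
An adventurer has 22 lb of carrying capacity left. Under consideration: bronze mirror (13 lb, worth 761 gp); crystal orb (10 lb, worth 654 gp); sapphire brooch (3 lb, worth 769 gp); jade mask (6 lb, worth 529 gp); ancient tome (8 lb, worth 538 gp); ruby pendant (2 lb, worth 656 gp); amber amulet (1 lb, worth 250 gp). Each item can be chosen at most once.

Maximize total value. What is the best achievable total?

The ratio heuristic lands on sapphire brooch + jade mask + ancient tome + ruby pendant + amber amulet (2742) but leaves 2 lb idle.
Replace ancient tome with crystal orb: the trade gains 116 net, giving 2858 at 22 lb.
Next best is sapphire brooch + jade mask + ancient tome + ruby pendant + amber amulet at 2742 (20 lb) — short by 116.

2858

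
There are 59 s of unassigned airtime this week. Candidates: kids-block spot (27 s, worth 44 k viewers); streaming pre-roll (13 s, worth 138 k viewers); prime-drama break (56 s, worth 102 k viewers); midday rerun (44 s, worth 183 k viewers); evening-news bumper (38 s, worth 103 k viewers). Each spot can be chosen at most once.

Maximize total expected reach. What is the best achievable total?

The ratio ordering already packs tightly: streaming pre-roll + midday rerun, 57 s, 321.
Runner-up streaming pre-roll + evening-news bumper tops out at 241.

321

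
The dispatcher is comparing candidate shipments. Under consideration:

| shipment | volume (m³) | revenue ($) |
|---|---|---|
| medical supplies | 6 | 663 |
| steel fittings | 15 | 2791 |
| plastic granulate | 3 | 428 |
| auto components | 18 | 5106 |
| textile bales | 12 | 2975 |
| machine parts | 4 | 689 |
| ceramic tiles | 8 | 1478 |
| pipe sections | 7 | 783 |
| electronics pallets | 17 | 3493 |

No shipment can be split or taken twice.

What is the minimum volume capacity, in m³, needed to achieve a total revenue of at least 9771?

41

Look for the lowest-volume combination reaching 9771.
Taking plastic granulate + auto components + textile bales + ceramic tiles gives 9987 (≥ 9771) for 41 m³.
Any bundle with less than 41 m³ falls short of 9771.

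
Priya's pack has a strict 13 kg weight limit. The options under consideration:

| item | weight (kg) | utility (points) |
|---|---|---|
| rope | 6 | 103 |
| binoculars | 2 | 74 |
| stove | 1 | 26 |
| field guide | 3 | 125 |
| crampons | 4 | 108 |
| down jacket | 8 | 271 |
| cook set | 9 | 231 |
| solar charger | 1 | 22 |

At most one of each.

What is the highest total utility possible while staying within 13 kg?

The ratio ordering already packs tightly: binoculars + field guide + down jacket, 13 kg, 470.

470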